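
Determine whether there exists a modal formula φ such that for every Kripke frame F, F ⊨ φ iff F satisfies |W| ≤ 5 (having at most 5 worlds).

Not modally definable

If a class were modally definable it would be closed under disjoint unions (Goldblatt–Thomason).
Any modal formula valid on each of 6 disjoint one-world frames is valid on their disjoint union (validity is preserved under disjoint unions). Each one-world frame has |W|=1≤5, but the union has |W|=6.
So no modal formula (or set of formulas) defines exactly the |W|≤5 frames.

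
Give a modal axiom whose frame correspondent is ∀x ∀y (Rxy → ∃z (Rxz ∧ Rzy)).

□□ψ → □ψ

The condition is density. The C4 schema □□ψ → □ψ defines it.
Suppose □□ψ→□ψ is valid. Take Rxy and set V(ψ)={w : xR²w}. Then □□ψ at x, so □ψ at x, so ψ at y, i.e. ∃z(Rxz∧Rzy).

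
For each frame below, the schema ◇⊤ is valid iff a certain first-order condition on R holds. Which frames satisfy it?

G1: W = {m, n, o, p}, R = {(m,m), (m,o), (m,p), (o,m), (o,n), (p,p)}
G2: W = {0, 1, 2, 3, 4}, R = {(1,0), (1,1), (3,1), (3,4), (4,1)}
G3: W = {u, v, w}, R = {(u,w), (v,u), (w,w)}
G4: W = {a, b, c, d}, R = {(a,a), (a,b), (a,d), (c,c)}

G3

The schema corresponds to seriality: ∀x ∃y Rxy.
G1: fails — world n has no successor.
G2: fails — world 0 has no successor.
G3: condition met.
G4: fails — world b has no successor.
Valid on: G3.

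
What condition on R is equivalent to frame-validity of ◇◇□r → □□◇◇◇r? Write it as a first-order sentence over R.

∀x ∀y ∀z ((xR²y ∧ xR²z) → ∃w (yRw ∧ zR³w))

This is a Sahlqvist (Geach-type) schema ◇^2□^1r → □^2◇^3r.
First-order correspondent: ∀x ∀y ∀z ((xR²y ∧ xR²z) → ∃w (yRw ∧ zR³w)).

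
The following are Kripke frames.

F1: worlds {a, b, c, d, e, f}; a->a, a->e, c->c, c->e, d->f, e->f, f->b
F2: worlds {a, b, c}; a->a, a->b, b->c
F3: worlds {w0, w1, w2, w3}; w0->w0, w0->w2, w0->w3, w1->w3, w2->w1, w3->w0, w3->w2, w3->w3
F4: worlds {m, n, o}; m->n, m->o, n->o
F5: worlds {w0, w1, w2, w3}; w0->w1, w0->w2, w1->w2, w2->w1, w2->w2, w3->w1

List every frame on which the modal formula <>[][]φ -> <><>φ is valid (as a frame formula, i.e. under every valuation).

Frame correspondent (Sahlqvist): forall x forall y (xRy -> exists w (y R^2 w & x R^2 w)) — i.e. a generalized confluence (Geach) condition.
F1: fails — aRe but no w with eR²w and aR²w.
F2: fails — aRb but no w with bR²w and aR²w.
F3: satisfies the condition.
F4: fails — mRn but no w with nR²w and mR²w.
F5: satisfies the condition.

F3, F5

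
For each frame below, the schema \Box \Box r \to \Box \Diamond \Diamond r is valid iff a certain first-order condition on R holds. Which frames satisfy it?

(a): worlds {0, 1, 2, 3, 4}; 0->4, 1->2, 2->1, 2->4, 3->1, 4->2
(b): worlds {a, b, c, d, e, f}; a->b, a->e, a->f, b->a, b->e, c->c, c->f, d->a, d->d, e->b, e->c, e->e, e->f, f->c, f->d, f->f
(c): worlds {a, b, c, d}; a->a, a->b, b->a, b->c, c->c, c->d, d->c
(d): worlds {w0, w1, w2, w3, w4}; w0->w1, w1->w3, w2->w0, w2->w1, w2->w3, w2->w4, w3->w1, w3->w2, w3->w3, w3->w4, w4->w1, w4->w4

This is the axiom for a generalized confluence (Geach) condition; its first-order frame correspondent is \forall x \forall z (xRz \to \exists w (x R^2 w \wedge z R^2 w)).
(a): fails — 0R4 but no w with 0R²w and 4R²w.
(b): condition met.
(c): condition met.
(d): condition met.
Valid on: (b), (c), (d).

(b), (c), (d)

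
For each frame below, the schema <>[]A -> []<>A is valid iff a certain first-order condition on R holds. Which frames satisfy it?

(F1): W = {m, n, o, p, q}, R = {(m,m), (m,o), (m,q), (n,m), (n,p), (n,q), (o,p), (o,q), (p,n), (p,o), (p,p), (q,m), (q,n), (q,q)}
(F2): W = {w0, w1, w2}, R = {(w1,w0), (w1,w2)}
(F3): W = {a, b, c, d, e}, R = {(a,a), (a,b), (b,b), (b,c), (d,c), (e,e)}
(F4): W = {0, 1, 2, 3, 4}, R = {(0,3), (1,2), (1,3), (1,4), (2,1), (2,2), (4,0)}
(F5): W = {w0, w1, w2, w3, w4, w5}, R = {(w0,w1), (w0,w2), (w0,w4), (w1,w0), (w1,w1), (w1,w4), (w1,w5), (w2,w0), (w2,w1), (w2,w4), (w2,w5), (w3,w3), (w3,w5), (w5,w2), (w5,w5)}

(F1)

This is the axiom for convergence; its first-order frame correspondent is forall x forall y forall z (Rxy & Rxz -> exists w (Ryw & Rzw)).
(F1): condition met.
(F2): fails — Rw1w2 and Rw1w2 but w2 and w2 have no common successor.
(F3): fails — Rbc and Rbc but c and c have no common successor.
(F4): fails — R03 and R03 but 3 and 3 have no common successor.
(F5): fails — Rw0w4 and Rw0w4 but w4 and w4 have no common successor.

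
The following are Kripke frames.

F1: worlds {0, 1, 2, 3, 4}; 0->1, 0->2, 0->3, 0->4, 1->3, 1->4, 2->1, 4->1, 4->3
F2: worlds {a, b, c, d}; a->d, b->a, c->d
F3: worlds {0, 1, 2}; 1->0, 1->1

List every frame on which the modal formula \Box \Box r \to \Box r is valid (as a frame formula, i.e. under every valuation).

F3

The schema corresponds to density: \forall x \forall y (Rxy \to \exists z (Rxz \wedge Rzy)).
F1: fails — R02 but no z with R0z and Rz2.
F2: fails — Rad but no z with Raz and Rzd.
F3: ✓.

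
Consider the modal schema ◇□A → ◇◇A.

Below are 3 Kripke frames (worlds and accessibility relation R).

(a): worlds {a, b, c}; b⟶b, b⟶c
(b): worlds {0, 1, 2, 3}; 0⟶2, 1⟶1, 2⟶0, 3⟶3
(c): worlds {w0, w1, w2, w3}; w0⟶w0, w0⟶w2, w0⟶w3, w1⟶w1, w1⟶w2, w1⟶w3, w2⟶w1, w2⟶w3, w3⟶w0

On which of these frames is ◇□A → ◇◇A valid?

(b), (c)

The schema corresponds to a generalized confluence (Geach) condition: ∀x ∀y (xRy → ∃w (yRw ∧ xR²w)).
(a): fails — bRc but no w with cRw and bR²w.
(b): satisfies the condition.
(c): satisfies the condition.
Valid on: (b), (c).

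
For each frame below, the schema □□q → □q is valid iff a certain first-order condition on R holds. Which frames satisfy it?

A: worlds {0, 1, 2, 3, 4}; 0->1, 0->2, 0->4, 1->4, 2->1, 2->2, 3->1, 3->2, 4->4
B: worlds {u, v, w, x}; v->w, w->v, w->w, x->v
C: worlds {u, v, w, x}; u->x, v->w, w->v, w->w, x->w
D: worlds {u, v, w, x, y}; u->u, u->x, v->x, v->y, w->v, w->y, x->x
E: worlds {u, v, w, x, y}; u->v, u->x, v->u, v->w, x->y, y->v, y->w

This is the axiom for density; its first-order frame correspondent is ∀x ∀y (Rxy → ∃z (Rxz ∧ Rzy)).
A: condition met.
B: fails — Rxv but no z with Rxz and Rzv.
C: fails — Rux but no z with Ruz and Rzx.
D: fails — Rvy but no z with Rvz and Rzy.
E: fails — Ruv but no z with Ruz and Rzv.
Valid on: A.

A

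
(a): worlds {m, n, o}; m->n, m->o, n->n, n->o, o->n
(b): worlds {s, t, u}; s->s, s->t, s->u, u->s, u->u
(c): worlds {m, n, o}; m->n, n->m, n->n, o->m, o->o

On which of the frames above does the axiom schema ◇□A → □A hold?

Frame correspondent (Sahlqvist): ∀x ∀y ∀z (Rxy ∧ Rxz → Ryz) — i.e. the Euclidean property.
(a): fails — Rmo and Rmo but not Roo.
(b): fails — Rsu and Rst but not Rut.
(c): fails — Rnm and Rnm but not Rmm.

none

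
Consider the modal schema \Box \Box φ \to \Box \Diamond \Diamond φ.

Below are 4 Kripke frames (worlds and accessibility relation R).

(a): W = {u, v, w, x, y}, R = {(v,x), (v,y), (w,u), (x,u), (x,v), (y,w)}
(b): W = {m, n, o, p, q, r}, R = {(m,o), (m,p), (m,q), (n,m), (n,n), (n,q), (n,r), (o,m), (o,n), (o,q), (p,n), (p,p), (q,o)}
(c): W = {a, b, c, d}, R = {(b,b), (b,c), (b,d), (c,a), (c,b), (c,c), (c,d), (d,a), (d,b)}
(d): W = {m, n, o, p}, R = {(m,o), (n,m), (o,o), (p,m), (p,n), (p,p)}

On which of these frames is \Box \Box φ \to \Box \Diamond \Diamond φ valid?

(d)

The schema corresponds to a generalized confluence (Geach) condition: \forall x \forall z (xRz \to \exists w (x R^2 w \wedge z R^2 w)).
(a): fails — vRx but no t with vR²t and xR²t.
(b): fails — nRr but no w with nR²w and rR²w.
(c): fails — cRa but no w with cR²w and aR²w.
(d): condition met.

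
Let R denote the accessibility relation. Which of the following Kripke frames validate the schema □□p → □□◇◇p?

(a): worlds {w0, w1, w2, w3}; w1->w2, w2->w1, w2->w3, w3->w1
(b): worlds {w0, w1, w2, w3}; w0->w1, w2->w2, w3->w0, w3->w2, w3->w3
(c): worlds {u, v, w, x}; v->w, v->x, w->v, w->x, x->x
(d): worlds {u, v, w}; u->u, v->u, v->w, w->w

The schema corresponds to a generalized confluence (Geach) condition: ∀x ∀z (xR²z → ∃w (xR²w ∧ zR²w)).
(a): fails — w1R²w3 but no w with w1R²w and w3R²w.
(b): fails — w3R²w0 but no w with w3R²w and w0R²w.
(c): ✓.
(d): ✓.
Valid on: (c), (d).

(c), (d)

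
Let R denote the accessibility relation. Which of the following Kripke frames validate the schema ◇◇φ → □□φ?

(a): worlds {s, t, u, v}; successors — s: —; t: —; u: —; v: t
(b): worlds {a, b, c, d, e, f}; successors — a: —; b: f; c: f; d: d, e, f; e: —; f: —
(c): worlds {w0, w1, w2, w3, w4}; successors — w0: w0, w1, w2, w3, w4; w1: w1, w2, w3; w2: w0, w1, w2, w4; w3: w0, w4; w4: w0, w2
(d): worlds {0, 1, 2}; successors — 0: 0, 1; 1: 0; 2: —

(a)

Frame correspondent (Sahlqvist): ∀x ∀y ∀z ((xR²y ∧ xR²z) → ∃w (y = w ∧ z = w)) — i.e. a generalized confluence (Geach) condition.
(a): ✓.
(b): fails — dR²d, dR²e but d ≠ e.
(c): fails — w0R²w0, w0R²w1 but w0 ≠ w1.
(d): fails — 0R²0, 0R²1 but 0 ≠ 1.
Valid on: (a).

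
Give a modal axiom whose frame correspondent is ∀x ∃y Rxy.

The condition is seriality. The D schema □q → ◇q defines it.

□q → ◇q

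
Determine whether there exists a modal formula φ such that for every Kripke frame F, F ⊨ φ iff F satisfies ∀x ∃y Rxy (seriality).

Yes: it is seriality, defined by the D schema □p → ◇p.
Suppose □p→◇p is valid. At any x set V(p)=W. Then □p at x, so ◇p at x, so x has a successor.

Yes, by □p → ◇p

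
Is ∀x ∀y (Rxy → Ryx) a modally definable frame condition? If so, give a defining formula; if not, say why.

Yes: it is symmetry, defined by the B schema p → □◇p.
Suppose p→□◇p is valid. Take Rxy and set V(p)={x}. Then p at x, so □◇p at x, so ◇p at y, so some z with Ryz has p; z=x, i.e. Ryx.

Yes — defined by p → □◇p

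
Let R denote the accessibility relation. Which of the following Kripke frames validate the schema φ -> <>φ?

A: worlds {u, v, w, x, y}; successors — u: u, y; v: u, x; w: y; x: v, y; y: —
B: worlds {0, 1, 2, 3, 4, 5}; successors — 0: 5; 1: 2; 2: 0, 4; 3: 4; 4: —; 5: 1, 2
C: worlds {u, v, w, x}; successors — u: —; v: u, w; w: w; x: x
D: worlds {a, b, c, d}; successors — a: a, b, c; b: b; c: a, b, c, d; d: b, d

The schema corresponds to reflexivity: forall x Rxx.
A: fails — world v does not see itself.
B: fails — world 0 does not see itself.
C: fails — world u does not see itself.
D: ✓.

D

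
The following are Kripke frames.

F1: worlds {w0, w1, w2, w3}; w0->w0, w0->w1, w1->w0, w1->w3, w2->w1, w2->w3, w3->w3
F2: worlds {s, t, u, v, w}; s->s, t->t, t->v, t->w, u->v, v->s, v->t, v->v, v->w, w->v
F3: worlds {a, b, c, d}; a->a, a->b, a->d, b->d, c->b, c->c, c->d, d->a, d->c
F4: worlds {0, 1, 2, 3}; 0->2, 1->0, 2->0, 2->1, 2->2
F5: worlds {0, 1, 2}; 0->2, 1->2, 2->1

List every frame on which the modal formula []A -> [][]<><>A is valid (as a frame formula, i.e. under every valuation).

F3, F4

Frame correspondent (Sahlqvist): forall x forall z (x R^2 z -> exists w (xRw & z R^2 w)) — i.e. a generalized confluence (Geach) condition.
F1: fails — w0R²w3 but no w with w0Rw and w3R²w.
F2: fails — tR²s but no w* with tRw* and sR²w*.
F3: satisfies the condition.
F4: satisfies the condition.
F5: fails — 0R²1 but no w with 0Rw and 1R²w.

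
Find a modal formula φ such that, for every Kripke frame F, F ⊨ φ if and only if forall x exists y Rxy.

□p → ◇p

A defining formula is □p → ◇p (the D axiom).
Suppose □p→◇p is valid. At any x set V(p)=W. Then □p at x, so ◇p at x, so x has a successor.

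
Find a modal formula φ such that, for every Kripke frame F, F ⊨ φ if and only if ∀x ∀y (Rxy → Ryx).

r → □◇r

This is symmetry; the standard corresponding axiom is B: r → □◇r.
Suppose r→□◇r is valid. Take Rxy and set V(r)={x}. Then r at x, so □◇r at x, so ◇r at y, so some z with Ryz has r; z=x, i.e. Ryx.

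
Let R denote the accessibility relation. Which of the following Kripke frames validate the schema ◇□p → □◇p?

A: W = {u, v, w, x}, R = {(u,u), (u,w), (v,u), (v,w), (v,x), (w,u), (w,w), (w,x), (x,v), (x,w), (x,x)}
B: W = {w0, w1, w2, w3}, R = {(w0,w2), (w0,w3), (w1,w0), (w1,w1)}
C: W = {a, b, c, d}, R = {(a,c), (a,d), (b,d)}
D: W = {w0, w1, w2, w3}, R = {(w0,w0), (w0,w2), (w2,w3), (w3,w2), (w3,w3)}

This is the axiom for convergence; its first-order frame correspondent is ∀x ∀y ∀z (Rxy ∧ Rxz → ∃w (Ryw ∧ Rzw)).
A: holds.
B: fails — Rw0w2 and Rw0w2 but w2 and w2 have no common successor.
C: fails — Rac and Rac but c and c have no common successor.
D: fails — Rw0w2 and Rw0w0 but w2 and w0 have no common successor.

A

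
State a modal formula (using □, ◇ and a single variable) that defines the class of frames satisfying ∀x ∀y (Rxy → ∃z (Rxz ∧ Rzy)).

□□s → □s

The condition is density. The C4 schema □□s → □s defines it.
Suppose □□s→□s is valid. Take Rxy and set V(s)={w : xR²w}. Then □□s at x, so □s at x, so s at y, i.e. ∃z(Rxz∧Rzy).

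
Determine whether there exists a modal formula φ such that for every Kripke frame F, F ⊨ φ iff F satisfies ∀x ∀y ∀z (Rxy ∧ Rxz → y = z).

Yes, by ◇p → □p

This is a Sahlqvist condition; the CD axiom ◇p → □p defines it.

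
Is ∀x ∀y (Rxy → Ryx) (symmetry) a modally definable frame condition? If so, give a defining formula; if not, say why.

This is a Sahlqvist condition; the B axiom q → □◇q defines it.

Yes, by q → □◇q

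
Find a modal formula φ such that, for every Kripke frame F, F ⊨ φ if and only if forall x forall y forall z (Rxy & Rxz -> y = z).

◇r → □r

A defining formula is ◇r → □r (the CD axiom).
Suppose ◇r→□r is valid. Take Rxy, Rxz and set V(r)={y}. Then ◇r at x, so □r at x, so r at z, i.e. z=y.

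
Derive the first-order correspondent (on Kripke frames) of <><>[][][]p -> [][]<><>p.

This is a Sahlqvist (Geach-type) schema ◇^2□^3p → □^2◇^2p.
Minimal-valuation argument: fix x; take any y with xR^2y and any z with xR^2z. Set V(p) to the set of worlds R-reachable from y in exactly 3 steps. Then □^3p holds at y, so the antecedent holds at x; validity forces ◇^2p at z, giving a w with zR^2w and yR^3w.
First-order correspondent: forall x forall y forall z ((x R^2 y & x R^2 z) -> exists w (y R^3 w & z R^2 w)).

forall x forall y forall z ((x R^2 y & x R^2 z) -> exists w (y R^3 w & z R^2 w))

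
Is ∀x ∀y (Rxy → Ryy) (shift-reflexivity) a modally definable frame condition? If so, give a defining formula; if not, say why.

Yes, by □(□r → r)

The condition is shift-reflexivity. A defining modal formula is □(□r → r).
Suppose □(□r→r) is valid. Take Rxy and set V(r)={w : Ryw}. Then at y, □r holds; since □(□r→r) at x, □r→r at y, so r at y, i.e. Ryy.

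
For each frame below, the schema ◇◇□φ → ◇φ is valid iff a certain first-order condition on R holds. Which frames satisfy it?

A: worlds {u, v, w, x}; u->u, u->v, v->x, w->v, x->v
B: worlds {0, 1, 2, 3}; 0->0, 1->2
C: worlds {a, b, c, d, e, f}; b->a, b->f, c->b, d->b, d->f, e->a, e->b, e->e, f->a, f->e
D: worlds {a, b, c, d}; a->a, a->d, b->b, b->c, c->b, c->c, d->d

This is the axiom for a generalized confluence (Geach) condition; its first-order frame correspondent is ∀x ∀y (xR²y → ∃w (yRw ∧ xRw)).
A: fails — uR²v but no t with vRt and uRt.
B: holds.
C: fails — bR²a but no w with aRw and bRw.
D: holds.
Valid on: B, D.

B, D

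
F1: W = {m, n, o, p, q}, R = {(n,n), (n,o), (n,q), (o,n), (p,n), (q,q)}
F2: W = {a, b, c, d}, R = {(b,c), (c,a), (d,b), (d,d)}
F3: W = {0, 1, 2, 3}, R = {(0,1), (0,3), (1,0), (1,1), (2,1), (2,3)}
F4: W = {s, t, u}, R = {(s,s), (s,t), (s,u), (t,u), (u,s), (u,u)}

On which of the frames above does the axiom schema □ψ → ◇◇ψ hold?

Frame correspondent (Sahlqvist): ∀x ∃w (xRw ∧ xR²w) — i.e. a generalized confluence (Geach) condition.
F1: fails — at m but no w with mRw and mR²w.
F2: fails — at a but no w with aRw and aR²w.
F3: fails — at 3 but no w with 3Rw and 3R²w.
F4: holds.
Valid on: F4.

F4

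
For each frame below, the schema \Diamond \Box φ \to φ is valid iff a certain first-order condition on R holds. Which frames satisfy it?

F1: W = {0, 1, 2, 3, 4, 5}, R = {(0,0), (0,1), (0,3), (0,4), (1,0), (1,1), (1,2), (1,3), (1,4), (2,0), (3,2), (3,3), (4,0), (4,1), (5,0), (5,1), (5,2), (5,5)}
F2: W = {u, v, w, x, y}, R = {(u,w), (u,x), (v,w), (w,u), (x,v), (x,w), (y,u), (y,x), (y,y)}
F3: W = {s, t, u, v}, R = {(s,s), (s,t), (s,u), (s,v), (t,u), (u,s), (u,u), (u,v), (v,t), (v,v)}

none

This is the axiom for symmetry; its first-order frame correspondent is \forall x \forall y (Rxy \to Ryx).
F1: fails — R32 but not R23.
F2: fails — Rxw but not Rwx.
F3: fails — Ruv but not Rvu.
Valid on no frame.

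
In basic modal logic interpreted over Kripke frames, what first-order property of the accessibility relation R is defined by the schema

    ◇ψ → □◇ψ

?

Suppose ◇ψ→□◇ψ is valid. Take Rxy, Rxz and set V(ψ)={y}. Then ◇ψ at x, so □◇ψ at x, so ◇ψ at z, so some w with Rzw has ψ; w=y, i.e. Rzy. By symmetry of the argument, Ryz.
The converse is a direct semantic check.
So the correspondent is the Euclidean property.

The Euclidean property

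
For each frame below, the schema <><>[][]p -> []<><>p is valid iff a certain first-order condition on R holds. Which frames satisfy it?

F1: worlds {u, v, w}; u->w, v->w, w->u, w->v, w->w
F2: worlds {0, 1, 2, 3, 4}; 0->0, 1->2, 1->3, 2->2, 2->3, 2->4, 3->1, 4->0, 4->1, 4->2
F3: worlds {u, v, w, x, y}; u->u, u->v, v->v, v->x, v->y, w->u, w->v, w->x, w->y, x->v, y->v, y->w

This is the axiom for a generalized confluence (Geach) condition; its first-order frame correspondent is forall x forall y forall z ((x R^2 y & xRz) -> exists w (y R^2 w & z R^2 w)).
F1: holds.
F2: fails — 2R²0, 2R3 but no w with 0R²w and 3R²w.
F3: holds.

F1, F3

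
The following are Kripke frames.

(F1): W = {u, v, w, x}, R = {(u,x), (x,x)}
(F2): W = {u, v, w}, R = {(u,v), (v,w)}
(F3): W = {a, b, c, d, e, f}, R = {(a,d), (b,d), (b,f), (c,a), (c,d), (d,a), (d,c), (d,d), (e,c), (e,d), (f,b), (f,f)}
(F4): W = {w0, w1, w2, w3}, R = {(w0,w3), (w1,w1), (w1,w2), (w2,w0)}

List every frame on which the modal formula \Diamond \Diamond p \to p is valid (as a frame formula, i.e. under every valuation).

This is the axiom for a generalized confluence (Geach) condition; its first-order frame correspondent is \forall x \forall y (x R^2 y \to \exists w (y = w \wedge x = w)).
(F1): fails — uR²x but x ≠ u.
(F2): fails — uR²w but w ≠ u.
(F3): fails — aR²c but c ≠ a.
(F4): fails — w1R²w0 but w0 ≠ w1.
Valid on no frame.

none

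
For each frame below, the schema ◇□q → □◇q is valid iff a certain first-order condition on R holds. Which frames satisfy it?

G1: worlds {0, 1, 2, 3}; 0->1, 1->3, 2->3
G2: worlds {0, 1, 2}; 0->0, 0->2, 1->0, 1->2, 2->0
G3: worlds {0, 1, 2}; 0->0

This is the axiom for convergence; its first-order frame correspondent is ∀x ∀y ∀z (Rxy ∧ Rxz → ∃w (Ryw ∧ Rzw)).
G1: fails — R13 and R13 but 3 and 3 have no common successor.
G2: ✓.
G3: ✓.

G2, G3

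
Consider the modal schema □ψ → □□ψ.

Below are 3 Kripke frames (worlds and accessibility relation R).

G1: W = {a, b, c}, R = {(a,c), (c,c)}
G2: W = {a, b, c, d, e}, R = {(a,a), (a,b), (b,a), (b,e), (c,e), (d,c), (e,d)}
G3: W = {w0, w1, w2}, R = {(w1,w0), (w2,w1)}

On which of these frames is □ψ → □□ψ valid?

G1

This is the axiom for transitivity; its first-order frame correspondent is ∀x ∀y ∀z (Rxy ∧ Ryz → Rxz).
G1: holds.
G2: fails — Rdc and Rce but not Rde.
G3: fails — Rw2w1 and Rw1w0 but not Rw2w0.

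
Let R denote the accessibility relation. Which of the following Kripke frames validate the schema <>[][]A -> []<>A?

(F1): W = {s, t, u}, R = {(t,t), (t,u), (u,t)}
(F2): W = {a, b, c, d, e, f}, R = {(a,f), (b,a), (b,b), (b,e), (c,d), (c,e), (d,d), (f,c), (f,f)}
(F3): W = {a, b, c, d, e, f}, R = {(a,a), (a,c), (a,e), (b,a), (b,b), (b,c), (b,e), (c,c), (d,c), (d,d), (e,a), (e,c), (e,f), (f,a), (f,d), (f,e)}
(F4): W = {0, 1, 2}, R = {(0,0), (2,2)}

(F1), (F4)

The schema corresponds to a generalized confluence (Geach) condition: forall x forall y forall z ((xRy & xRz) -> exists w (y R^2 w & zRw)).
(F1): holds.
(F2): fails — bRa, bRb but no w with aR²w and bRw.
(F3): fails — eRc, eRf but no w with cR²w and fRw.
(F4): holds.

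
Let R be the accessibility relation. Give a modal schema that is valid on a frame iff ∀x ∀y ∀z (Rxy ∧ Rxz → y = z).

A defining formula is ◇s → □s (the CD axiom).
Suppose ◇s→□s is valid. Take Rxy, Rxz and set V(s)={y}. Then ◇s at x, so □s at x, so s at z, i.e. z=y.

◇s → □s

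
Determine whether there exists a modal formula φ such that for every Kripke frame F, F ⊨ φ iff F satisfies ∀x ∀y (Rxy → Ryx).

This is a Sahlqvist condition; the B axiom q → □◇q defines it.

Definable; q → □◇q defines it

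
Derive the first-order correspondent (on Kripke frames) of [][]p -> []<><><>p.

This is a Sahlqvist (Geach-type) schema ◇^0□^2p → □^1◇^3p.
Minimal-valuation argument: fix x; take any y with xR^0y and any z with xR^1z. Set V(p) to the set of worlds R-reachable from y in exactly 2 steps. Then □^2p holds at y, so the antecedent holds at x; validity forces ◇^3p at z, giving a w with zR^3w and yR^2w.
First-order correspondent: forall x forall z (xRz -> exists w (x R^2 w & z R^3 w)).

forall x forall z (xRz -> exists w (x R^2 w & z R^3 w))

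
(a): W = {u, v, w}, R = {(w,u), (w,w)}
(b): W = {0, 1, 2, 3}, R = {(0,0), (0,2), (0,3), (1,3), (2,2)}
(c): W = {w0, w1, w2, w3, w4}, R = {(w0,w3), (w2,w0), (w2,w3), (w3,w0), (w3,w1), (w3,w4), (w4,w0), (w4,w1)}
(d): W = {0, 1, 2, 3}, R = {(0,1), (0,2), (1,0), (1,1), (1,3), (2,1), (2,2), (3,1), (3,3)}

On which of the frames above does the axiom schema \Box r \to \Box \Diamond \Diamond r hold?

(d)

This is the axiom for a generalized confluence (Geach) condition; its first-order frame correspondent is \forall x \forall z (xRz \to \exists w (xRw \wedge z R^2 w)).
(a): fails — wRu but no t with wRt and uR²t.
(b): fails — 0R3 but no w with 0Rw and 3R²w.
(c): fails — w3Rw1 but no w with w3Rw and w1R²w.
(d): condition met.
Valid on: (d).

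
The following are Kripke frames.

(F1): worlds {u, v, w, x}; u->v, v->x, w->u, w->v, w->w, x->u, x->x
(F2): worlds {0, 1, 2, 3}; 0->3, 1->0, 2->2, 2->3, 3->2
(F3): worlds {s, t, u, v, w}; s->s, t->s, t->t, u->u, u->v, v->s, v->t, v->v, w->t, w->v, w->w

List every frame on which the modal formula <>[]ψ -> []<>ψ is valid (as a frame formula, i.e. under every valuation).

Frame correspondent (Sahlqvist): forall x forall y forall z (Rxy & Rxz -> exists w (Ryw & Rzw)) — i.e. convergence.
(F1): fails — Rww and Rwv but w and v have no common successor.
(F2): ✓.
(F3): ✓.
Valid on: (F2), (F3).

(F2), (F3)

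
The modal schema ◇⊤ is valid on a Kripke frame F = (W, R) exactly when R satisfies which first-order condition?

Seriality

◇⊤ holds at w iff w has a successor, so frame-validity of ◇⊤ is exactly seriality. Equivalently via □A → ◇A:
Suppose □A→◇A is valid. At any x set V(A)=W. Then □A at x, so ◇A at x, so x has a successor.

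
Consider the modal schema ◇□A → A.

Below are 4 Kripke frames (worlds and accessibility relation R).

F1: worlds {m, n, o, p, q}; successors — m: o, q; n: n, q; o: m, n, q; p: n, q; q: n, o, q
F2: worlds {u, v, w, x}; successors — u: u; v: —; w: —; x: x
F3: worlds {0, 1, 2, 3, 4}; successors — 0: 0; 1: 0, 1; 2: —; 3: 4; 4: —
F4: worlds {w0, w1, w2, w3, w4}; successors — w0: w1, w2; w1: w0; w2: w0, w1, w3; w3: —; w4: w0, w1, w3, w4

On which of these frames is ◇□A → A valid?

F2

Frame correspondent (Sahlqvist): ∀x ∀y (xRy → ∃w (yRw ∧ x = w)) — i.e. a generalized confluence (Geach) condition.
F1: fails — mRq but no w with qRw and m=w.
F2: ✓.
F3: fails — 1R0 but no w with 0Rw and 1=w.
F4: fails — w2Rw1 but no w with w1Rw and w2=w.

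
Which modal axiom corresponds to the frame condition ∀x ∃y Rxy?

□q → ◇q

A defining formula is □q → ◇q (the D axiom).
Suppose □q→◇q is valid. At any x set V(q)=W. Then □q at x, so ◇q at x, so x has a successor.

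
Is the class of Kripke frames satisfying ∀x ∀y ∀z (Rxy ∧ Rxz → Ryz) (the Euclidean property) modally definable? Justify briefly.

Definable; ◇r → □◇r defines it

This is a Sahlqvist condition; the 5 axiom ◇r → □◇r defines it.
Suppose ◇r→□◇r is valid. Take Rxy, Rxz and set V(r)={y}. Then ◇r at x, so □◇r at x, so ◇r at z, so some w with Rzw has r; w=y, i.e. Rzy. By symmetry of the argument, Ryz.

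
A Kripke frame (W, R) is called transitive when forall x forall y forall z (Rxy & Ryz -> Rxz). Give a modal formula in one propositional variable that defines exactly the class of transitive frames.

This is transitivity; the standard corresponding axiom is 4: □s → □□s.

□s → □□s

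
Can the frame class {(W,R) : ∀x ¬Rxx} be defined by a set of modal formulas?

Any modally definable frame class is closed under surjective bounded morphisms.
The 2-cycle (worlds s,t with s→t→s) is irreflexive, and the map sending every world to a single reflexive point • is a surjective bounded morphism (forth: every edge maps to (•,•); back: every world has a successor). So any modal formula valid on the 2-cycle is also valid on the reflexive point, which is not irreflexive.
So the class is not modally definable.

No — not modally definable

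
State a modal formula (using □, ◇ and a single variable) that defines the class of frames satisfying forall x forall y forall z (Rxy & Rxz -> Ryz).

◇q → □◇q

This is the Euclidean property; the standard corresponding axiom is 5: ◇q → □◇q.
Suppose ◇q→□◇q is valid. Take Rxy, Rxz and set V(q)={y}. Then ◇q at x, so □◇q at x, so ◇q at z, so some w with Rzw has q; w=y, i.e. Rzy. By symmetry of the argument, Ryz.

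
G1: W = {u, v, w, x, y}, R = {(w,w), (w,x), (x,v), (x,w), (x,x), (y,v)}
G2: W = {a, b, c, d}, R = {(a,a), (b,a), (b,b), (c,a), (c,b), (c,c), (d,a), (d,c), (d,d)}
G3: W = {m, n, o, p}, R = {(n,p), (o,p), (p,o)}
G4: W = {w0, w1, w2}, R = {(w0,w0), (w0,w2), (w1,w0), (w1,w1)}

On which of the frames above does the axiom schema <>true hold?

G2

The schema corresponds to seriality: forall x exists y Rxy.
G1: fails — world u has no successor.
G2: condition met.
G3: fails — world m has no successor.
G4: fails — world w2 has no successor.
Valid on: G2.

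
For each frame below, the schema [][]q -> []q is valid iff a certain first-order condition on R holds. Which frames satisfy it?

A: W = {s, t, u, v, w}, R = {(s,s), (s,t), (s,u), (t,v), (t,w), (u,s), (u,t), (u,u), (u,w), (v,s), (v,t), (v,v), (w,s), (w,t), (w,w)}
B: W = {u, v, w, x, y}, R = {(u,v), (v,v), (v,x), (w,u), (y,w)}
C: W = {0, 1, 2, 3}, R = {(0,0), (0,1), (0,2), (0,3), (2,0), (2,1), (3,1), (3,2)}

A

This is the axiom for density; its first-order frame correspondent is forall x forall y (Rxy -> exists z (Rxz & Rzy)).
A: satisfies the condition.
B: fails — Rwu but no z with Rwz and Rzu.
C: fails — R32 but no z with R3z and Rz2.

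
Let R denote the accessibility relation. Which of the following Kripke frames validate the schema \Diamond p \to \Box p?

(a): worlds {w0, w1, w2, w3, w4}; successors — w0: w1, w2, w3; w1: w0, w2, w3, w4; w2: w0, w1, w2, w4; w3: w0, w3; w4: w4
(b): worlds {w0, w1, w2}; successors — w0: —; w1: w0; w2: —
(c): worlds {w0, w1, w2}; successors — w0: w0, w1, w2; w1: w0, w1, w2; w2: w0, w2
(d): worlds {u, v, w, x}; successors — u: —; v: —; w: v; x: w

(b), (d)

Frame correspondent (Sahlqvist): \forall x \forall y \forall z (Rxy \wedge Rxz \to y = z) — i.e. partial functionality.
(a): fails — w0 sees both w1 and w2.
(b): ✓.
(c): fails — w0 sees both w0 and w1.
(d): ✓.
Valid on: (b), (d).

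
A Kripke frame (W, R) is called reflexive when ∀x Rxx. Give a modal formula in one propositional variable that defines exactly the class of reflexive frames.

□r → r

This is reflexivity; the standard corresponding axiom is T: □r → r.
Suppose □r→r is valid. At any x set V(r)={w : Rxw}. Then □r holds at x, so r holds at x, i.e. Rxx.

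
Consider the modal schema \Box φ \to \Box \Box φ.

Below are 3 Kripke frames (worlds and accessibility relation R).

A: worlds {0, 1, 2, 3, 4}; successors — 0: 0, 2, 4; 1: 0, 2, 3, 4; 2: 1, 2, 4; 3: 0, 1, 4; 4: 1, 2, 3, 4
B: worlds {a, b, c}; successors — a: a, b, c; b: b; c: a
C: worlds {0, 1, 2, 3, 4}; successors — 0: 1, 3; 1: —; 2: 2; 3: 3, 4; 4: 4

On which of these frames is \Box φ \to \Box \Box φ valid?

Frame correspondent (Sahlqvist): \forall x \forall y \forall z (Rxy \wedge Ryz \to Rxz) — i.e. transitivity.
A: fails — R34 and R43 but not R33.
B: fails — Rca and Rab but not Rcb.
C: fails — R03 and R34 but not R04.
Valid on no frame.

none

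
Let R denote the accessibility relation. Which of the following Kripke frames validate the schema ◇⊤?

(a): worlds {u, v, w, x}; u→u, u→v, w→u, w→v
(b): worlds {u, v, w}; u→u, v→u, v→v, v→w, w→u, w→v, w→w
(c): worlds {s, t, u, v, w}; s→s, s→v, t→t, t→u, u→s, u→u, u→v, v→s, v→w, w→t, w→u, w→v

(b), (c)

This is the axiom for seriality; its first-order frame correspondent is ∀x ∃y Rxy.
(a): fails — world v has no successor.
(b): ✓.
(c): ✓.
Valid on: (b), (c).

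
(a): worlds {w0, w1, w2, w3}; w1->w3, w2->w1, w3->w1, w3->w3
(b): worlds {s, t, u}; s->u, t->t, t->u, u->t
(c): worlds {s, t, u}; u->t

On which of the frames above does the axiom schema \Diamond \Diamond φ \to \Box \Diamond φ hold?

(c)

The schema corresponds to a generalized confluence (Geach) condition: \forall x \forall y \forall z ((x R^2 y \wedge xRz) \to \exists w (y = w \wedge zRw)).
(a): fails — w3R²w1, w3Rw1 but no w with w1=w and w1Rw.
(b): fails — tR²u, tRu but no w with u=w and uRw.
(c): ✓.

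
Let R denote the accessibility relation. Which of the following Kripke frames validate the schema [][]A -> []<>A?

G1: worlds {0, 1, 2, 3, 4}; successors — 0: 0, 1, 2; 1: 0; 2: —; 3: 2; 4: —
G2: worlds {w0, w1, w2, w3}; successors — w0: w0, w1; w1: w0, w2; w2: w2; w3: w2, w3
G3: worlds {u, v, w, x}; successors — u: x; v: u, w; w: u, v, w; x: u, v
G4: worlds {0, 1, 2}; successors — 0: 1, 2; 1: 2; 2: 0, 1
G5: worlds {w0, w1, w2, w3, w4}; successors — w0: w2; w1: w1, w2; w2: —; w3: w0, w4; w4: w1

This is the axiom for a generalized confluence (Geach) condition; its first-order frame correspondent is forall x forall z (xRz -> exists w (x R^2 w & zRw)).
G1: fails — 0R2 but no w with 0R²w and 2Rw.
G2: holds.
G3: holds.
G4: holds.
G5: fails — w0Rw2 but no w with w0R²w and w2Rw.

G2, G3, G4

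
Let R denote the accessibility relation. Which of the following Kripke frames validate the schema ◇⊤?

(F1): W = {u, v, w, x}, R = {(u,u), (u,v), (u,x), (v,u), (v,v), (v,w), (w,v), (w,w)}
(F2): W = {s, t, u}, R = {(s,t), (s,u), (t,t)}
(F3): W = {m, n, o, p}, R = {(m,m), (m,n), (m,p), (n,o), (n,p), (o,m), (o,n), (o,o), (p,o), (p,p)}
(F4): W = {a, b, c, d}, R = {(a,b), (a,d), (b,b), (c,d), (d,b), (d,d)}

(F3), (F4)

This is the axiom for seriality; its first-order frame correspondent is ∀x ∃y Rxy.
(F1): fails — world x has no successor.
(F2): fails — world u has no successor.
(F3): condition met.
(F4): condition met.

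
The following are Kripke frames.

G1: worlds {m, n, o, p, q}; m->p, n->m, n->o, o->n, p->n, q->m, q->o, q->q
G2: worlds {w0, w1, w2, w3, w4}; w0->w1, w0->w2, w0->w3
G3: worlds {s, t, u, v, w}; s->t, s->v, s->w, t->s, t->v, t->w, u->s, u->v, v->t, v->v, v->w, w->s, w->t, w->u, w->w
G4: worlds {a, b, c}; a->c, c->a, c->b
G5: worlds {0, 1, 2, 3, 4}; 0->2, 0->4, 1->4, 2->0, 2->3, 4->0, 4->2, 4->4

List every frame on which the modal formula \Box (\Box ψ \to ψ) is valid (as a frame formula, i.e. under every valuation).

The schema corresponds to shift-reflexivity: \forall x \forall y (Rxy \to Ryy).
G1: fails — Ron but not Rnn.
G2: fails — Rw0w1 but not Rw1w1.
G3: fails — Rwt but not Rtt.
G4: fails — Rac but not Rcc.
G5: fails — R02 but not R22.

none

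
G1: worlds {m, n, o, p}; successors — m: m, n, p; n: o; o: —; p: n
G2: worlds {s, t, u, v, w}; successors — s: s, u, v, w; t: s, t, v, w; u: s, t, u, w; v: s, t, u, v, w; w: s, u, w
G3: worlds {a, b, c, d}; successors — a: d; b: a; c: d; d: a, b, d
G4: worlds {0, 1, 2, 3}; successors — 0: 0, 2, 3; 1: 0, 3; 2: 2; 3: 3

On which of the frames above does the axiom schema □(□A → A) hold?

Frame correspondent (Sahlqvist): ∀x ∀y (Rxy → Ryy) — i.e. shift-reflexivity.
G1: fails — Rpn but not Rnn.
G2: holds.
G3: fails — Rba but not Raa.
G4: holds.
Valid on: G2, G4.

G2, G4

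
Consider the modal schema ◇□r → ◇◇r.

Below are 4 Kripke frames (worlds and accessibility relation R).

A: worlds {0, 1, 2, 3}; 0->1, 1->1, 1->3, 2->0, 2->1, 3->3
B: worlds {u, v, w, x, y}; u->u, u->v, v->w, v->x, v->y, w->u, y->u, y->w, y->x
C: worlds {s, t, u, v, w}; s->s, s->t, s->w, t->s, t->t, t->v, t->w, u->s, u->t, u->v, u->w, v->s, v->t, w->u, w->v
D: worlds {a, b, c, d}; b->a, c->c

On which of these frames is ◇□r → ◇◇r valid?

Frame correspondent (Sahlqvist): ∀x ∀y (xRy → ∃w (yRw ∧ xR²w)) — i.e. a generalized confluence (Geach) condition.
A: holds.
B: fails — vRx but no t with xRt and vR²t.
C: holds.
D: fails — bRa but no w with aRw and bR²w.
Valid on: A, C.

A, C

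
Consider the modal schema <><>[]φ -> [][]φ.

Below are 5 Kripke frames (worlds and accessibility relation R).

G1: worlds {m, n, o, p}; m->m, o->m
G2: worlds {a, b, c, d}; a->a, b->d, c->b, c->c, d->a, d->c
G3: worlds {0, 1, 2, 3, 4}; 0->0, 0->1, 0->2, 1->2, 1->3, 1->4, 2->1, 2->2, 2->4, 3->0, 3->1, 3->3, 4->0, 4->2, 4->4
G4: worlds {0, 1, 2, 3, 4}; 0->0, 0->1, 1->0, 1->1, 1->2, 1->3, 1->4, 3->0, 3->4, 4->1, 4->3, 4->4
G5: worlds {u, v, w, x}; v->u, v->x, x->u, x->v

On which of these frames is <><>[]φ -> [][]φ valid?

The schema corresponds to a generalized confluence (Geach) condition: forall x forall y forall z ((x R^2 y & x R^2 z) -> exists w (yRw & z = w)).
G1: condition met.
G2: fails — bR²a, bR²c but no w with aRw and c=w.
G3: fails — 0R²0, 0R²3 but no w with 0Rw and 3=w.
G4: fails — 0R²0, 0R²2 but no w with 0Rw and 2=w.
G5: fails — vR²u, vR²u but no t with uRt and u=t.
Valid on: G1.

G1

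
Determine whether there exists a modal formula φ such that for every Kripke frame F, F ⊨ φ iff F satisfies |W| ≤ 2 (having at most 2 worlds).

Not modally definable

If a class were modally definable it would be closed under disjoint unions (Goldblatt–Thomason).
Any modal formula valid on each of 3 disjoint one-world frames is valid on their disjoint union (validity is preserved under disjoint unions). Each one-world frame has |W|=1≤2, but the union has |W|=3.
Hence having at most 2 worlds is not modally definable.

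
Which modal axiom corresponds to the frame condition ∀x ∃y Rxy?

□ψ → ◇ψ

This is seriality; the standard corresponding axiom is D: □ψ → ◇ψ.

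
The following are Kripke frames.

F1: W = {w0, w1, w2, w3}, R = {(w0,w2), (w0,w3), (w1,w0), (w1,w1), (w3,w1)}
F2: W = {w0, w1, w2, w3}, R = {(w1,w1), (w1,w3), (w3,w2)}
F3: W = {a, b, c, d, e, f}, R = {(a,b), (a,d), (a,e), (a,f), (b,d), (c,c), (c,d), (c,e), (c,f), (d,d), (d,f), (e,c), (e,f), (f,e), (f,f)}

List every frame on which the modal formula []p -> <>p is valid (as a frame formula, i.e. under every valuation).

This is the axiom for seriality; its first-order frame correspondent is forall x exists y Rxy.
F1: fails — world w2 has no successor.
F2: fails — world w0 has no successor.
F3: condition met.
Valid on: F3.

F3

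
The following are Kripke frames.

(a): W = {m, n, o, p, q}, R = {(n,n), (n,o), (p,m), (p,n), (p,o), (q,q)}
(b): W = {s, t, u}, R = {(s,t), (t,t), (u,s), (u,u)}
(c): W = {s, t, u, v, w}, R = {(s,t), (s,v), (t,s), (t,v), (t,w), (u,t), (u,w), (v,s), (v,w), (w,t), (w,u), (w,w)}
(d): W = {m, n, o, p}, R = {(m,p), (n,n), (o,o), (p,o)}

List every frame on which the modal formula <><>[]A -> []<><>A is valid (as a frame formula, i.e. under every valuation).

(c), (d)

This is the axiom for a generalized confluence (Geach) condition; its first-order frame correspondent is forall x forall y forall z ((x R^2 y & xRz) -> exists w (yRw & z R^2 w)).
(a): fails — nR²n, nRo but no w with nRw and oR²w.
(b): fails — uR²u, uRs but no w with uRw and sR²w.
(c): satisfies the condition.
(d): satisfies the condition.
Valid on: (c), (d).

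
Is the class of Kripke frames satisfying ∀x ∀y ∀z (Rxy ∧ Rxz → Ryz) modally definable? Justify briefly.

Yes, by ◇r → □◇r

Yes: it is the Euclidean property, defined by the 5 schema ◇r → □◇r.
Suppose ◇r→□◇r is valid. Take Rxy, Rxz and set V(r)={y}. Then ◇r at x, so □◇r at x, so ◇r at z, so some w with Rzw has r; w=y, i.e. Rzy. By symmetry of the argument, Ryz.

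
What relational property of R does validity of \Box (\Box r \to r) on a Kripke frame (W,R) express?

shift-reflexivity

Suppose □(□r→r) is valid. Take Rxy and set V(r)={w : Ryw}. Then at y, □r holds; since □(□r→r) at x, □r→r at y, so r at y, i.e. Ryy.
Conversely, on a frame with shift-reflexivity the schema holds at every world under every valuation.
Frame condition: \forall x \forall y (Rxy \to Ryy).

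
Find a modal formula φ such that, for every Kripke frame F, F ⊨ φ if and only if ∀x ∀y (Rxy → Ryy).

□(□ψ → ψ)

The condition is shift-reflexivity. The T□ schema □(□ψ → ψ) defines it.
Suppose □(□ψ→ψ) is valid. Take Rxy and set V(ψ)={w : Ryw}. Then at y, □ψ holds; since □(□ψ→ψ) at x, □ψ→ψ at y, so ψ at y, i.e. Ryy.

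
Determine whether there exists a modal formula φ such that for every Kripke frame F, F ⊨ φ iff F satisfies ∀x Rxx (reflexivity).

Definable; □p → p defines it

The condition is reflexivity. A defining modal formula is □p → p.
Suppose □p→p is valid. At any x set V(p)={w : Rxw}. Then □p holds at x, so p holds at x, i.e. Rxx.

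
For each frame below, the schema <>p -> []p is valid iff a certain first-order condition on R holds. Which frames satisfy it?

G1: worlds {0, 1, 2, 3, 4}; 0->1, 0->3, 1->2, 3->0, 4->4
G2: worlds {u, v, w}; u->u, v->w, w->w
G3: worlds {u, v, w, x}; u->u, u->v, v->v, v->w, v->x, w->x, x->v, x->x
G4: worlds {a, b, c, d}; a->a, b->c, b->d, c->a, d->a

Frame correspondent (Sahlqvist): forall x forall y forall z (Rxy & Rxz -> y = z) — i.e. partial functionality.
G1: fails — 0 sees both 1 and 3.
G2: holds.
G3: fails — u sees both u and v.
G4: fails — b sees both c and d.

G2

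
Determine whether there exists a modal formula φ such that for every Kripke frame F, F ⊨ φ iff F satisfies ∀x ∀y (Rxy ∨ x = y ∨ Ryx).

Not definable by any modal formula

Any modally definable frame class is closed under disjoint unions.
Take 2 disjoint single-world reflexive frames: each is trivially connected, but their disjoint union has 2 worlds with no edge between distinct components, so it is not connected.
So the class is not modally definable.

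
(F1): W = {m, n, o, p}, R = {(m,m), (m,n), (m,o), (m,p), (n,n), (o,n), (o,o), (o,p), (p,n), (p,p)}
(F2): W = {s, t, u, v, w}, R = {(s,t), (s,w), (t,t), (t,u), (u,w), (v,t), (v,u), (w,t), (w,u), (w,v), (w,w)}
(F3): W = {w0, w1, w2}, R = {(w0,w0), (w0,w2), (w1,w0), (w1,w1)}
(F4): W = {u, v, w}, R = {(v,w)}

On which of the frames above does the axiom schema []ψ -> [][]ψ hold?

(F1), (F4)

The schema corresponds to transitivity: forall x forall y forall z (Rxy & Ryz -> Rxz).
(F1): holds.
(F2): fails — Ruw and Rwt but not Rut.
(F3): fails — Rw1w0 and Rw0w2 but not Rw1w2.
(F4): holds.
Valid on: (F1), (F4).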